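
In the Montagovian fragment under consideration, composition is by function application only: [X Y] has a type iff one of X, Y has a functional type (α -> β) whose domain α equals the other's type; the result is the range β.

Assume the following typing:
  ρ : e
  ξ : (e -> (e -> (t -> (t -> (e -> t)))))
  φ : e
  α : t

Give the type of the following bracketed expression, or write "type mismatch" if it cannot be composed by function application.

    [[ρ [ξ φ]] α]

(t -> (e -> t))

[ξ φ]: (e -> (e -> (t -> (t -> (e -> t))))) applied to e yields (e -> (t -> (t -> (e -> t)))).
[ρ [ξ φ]]: (e -> (t -> (t -> (e -> t)))) applied to e yields (t -> (t -> (e -> t))).
[[ρ [ξ φ]] α]: (t -> (t -> (e -> t))) applied to t yields (t -> (e -> t)).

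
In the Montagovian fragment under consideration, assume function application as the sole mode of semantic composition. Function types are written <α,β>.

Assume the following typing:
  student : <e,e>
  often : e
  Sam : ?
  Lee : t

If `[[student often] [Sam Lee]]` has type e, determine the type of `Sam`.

<t,<e,e>>

At [[student often] [Sam Lee]] (required: e): [student often] is e, which is not a function with range e; hence [Sam Lee] is the functor — type <e,e>.
At [Sam Lee] (required: <e,e>): Lee is t, which is not a function with range <e,e>; hence Sam is the functor — type <t,<e,e>>.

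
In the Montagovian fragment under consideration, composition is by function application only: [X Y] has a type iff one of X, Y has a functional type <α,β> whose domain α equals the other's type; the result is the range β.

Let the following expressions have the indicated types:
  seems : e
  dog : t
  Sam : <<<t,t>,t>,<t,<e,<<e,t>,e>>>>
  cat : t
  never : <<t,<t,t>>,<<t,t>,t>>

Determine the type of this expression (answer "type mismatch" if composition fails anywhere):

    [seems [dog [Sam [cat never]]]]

type mismatch

[cat never]: t with <<t,<t,t>>,<<t,t>,t>> — neither is a function whose domain matches the other; composition fails here.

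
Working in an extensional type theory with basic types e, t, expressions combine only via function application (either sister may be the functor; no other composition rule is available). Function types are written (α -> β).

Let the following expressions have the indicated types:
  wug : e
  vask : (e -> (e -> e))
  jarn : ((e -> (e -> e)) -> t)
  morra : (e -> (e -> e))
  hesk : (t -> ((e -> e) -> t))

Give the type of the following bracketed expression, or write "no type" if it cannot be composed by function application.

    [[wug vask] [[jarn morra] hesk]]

t

[wug vask] — vask of type (e -> (e -> e)) combines with wug of type e: type (e -> e).
[jarn morra] — jarn of type ((e -> (e -> e)) -> t) combines with morra of type (e -> (e -> e)): type t.
[[jarn morra] hesk] — hesk of type (t -> ((e -> e) -> t)) combines with [jarn morra] of type t: type ((e -> e) -> t).
[[wug vask] [[jarn morra] hesk]] — [[jarn morra] hesk] of type ((e -> e) -> t) combines with [wug vask] of type (e -> e): type t.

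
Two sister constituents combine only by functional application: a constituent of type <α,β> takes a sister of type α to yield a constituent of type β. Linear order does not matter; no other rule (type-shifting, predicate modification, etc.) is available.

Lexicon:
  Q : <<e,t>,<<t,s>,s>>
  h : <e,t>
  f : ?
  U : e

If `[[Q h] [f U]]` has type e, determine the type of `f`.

[[Q h] [f U]] is required to be e. [Q h] : <<t,s>,s> cannot yield e as functor, so [f U] : <<<t,s>,s>,e>.
[f U] is required to be <<<t,s>,s>,e>. U : e cannot yield <<<t,s>,s>,e> as functor, so f : <e,<<<t,s>,s>,e>>.

<e,<<<t,s>,s>,e>>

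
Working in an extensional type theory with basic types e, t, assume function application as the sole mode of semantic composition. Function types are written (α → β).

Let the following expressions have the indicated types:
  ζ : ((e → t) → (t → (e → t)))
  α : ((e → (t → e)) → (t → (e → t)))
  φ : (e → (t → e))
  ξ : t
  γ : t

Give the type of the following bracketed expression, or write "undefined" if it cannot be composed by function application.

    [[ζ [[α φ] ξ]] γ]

(e → t)

[α φ] — α of type ((e → (t → e)) → (t → (e → t))) combines with φ of type (e → (t → e)): type (t → (e → t)).
[[α φ] ξ] — [α φ] of type (t → (e → t)) combines with ξ of type t: type (e → t).
[ζ [[α φ] ξ]] — ζ of type ((e → t) → (t → (e → t))) combines with [[α φ] ξ] of type (e → t): type (t → (e → t)).
[[ζ [[α φ] ξ]] γ] — [ζ [[α φ] ξ]] of type (t → (e → t)) combines with γ of type t: type (e → t).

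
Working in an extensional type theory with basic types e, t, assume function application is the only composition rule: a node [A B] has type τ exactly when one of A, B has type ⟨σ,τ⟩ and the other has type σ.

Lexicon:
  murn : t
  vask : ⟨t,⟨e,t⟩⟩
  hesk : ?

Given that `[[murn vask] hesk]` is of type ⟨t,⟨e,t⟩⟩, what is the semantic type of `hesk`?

At [[murn vask] hesk] (required: ⟨t,⟨e,t⟩⟩): [murn vask] is ⟨e,t⟩, which is not a function with range ⟨t,⟨e,t⟩⟩; hence hesk is the functor — type ⟨⟨e,t⟩,⟨t,⟨e,t⟩⟩⟩.

⟨⟨e,t⟩,⟨t,⟨e,t⟩⟩⟩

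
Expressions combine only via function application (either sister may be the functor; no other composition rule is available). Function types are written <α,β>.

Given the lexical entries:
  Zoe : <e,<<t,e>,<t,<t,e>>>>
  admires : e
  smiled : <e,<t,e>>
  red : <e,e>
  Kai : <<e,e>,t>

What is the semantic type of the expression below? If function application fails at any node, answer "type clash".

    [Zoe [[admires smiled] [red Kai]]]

At [admires smiled], smiled : <e,<t,e>> takes admires : e, giving <t,e>.
At [red Kai], Kai : <<e,e>,t> takes red : <e,e>, giving t.
At [[admires smiled] [red Kai]], [admires smiled] : <t,e> takes [red Kai] : t, giving e.
At [Zoe [[admires smiled] [red Kai]]], Zoe : <e,<<t,e>,<t,<t,e>>>> takes [[admires smiled] [red Kai]] : e, giving <<t,e>,<t,<t,e>>>.

<<t,e>,<t,<t,e>>>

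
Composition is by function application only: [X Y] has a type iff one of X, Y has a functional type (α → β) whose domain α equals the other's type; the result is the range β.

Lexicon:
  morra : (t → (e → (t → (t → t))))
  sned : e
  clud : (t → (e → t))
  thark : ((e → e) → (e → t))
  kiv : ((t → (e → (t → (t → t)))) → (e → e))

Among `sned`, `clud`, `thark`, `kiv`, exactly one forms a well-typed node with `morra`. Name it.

kiv

sned : e — neither side's domain matches the other.
clud : (t → (e → t)) — neither side's domain matches the other.
thark : ((e → e) → (e → t)) — neither side's domain matches the other.
kiv — combines: kiv : ((t → (e → (t → (t → t)))) → (e → e)) takes morra : (t → (e → (t → (t → t)))) as argument, giving (e → e).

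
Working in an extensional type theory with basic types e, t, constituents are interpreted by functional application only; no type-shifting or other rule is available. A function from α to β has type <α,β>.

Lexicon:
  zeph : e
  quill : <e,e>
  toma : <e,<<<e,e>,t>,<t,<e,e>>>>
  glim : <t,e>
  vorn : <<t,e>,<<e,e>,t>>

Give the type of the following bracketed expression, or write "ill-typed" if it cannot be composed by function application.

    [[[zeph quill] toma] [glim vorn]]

<t,<e,e>>

[zeph quill]: quill is <e,e>, zeph is e; result e.
[[zeph quill] toma]: toma is <e,<<<e,e>,t>,<t,<e,e>>>>, [zeph quill] is e; result <<<e,e>,t>,<t,<e,e>>>.
[glim vorn]: vorn is <<t,e>,<<e,e>,t>>, glim is <t,e>; result <<e,e>,t>.
[[[zeph quill] toma] [glim vorn]]: [[zeph quill] toma] is <<<e,e>,t>,<t,<e,e>>>, [glim vorn] is <<e,e>,t>; result <t,<e,e>>.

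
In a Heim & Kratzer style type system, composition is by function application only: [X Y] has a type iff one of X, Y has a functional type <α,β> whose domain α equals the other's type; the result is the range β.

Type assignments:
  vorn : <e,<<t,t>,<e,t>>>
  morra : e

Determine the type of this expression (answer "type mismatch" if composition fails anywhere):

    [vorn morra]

<<t,t>,<e,t>>

[vorn morra]: <e,<<t,t>,<e,t>>> applied to e yields <<t,t>,<e,t>>.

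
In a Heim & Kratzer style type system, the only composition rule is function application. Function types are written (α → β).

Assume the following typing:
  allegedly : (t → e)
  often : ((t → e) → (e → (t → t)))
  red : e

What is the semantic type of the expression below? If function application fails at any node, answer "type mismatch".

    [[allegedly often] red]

[allegedly often]: functor often : ((t → e) → (e → (t → t))), argument allegedly : (t → e); result (e → (t → t)).
[[allegedly often] red]: functor [allegedly often] : (e → (t → t)), argument red : e; result (t → t).

(t → t)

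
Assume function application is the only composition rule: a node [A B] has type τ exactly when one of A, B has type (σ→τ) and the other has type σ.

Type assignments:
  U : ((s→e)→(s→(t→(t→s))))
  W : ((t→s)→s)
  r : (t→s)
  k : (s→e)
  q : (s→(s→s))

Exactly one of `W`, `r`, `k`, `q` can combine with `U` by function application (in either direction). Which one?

k

W : ((t→s)→s) — neither side's domain matches the other.
r : (t→s) — neither side's domain matches the other.
k — combines: U : ((s→e)→(s→(t→(t→s)))) takes k : (s→e) as argument, giving (s→(t→(t→s))).
q : (s→(s→s)) — neither side's domain matches the other.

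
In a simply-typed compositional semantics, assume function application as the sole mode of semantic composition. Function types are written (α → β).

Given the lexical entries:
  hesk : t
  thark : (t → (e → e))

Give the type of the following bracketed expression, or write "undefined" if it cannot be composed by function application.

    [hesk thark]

(e → e)

[hesk thark] — thark of type (t → (e → e)) combines with hesk of type t: type (e → e).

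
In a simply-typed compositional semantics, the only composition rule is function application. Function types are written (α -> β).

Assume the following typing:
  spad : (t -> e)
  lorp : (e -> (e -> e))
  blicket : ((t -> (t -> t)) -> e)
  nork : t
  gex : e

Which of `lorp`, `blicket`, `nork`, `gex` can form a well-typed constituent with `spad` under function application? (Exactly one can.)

lorp : (e -> (e -> e)) — no; spad wants t, and lorp wants e.
blicket : ((t -> (t -> t)) -> e) — no; spad wants t, and blicket wants (t -> (t -> t)).
nork — combines: spad : (t -> e) takes nork : t as argument, giving e.
gex : e — no; spad wants t, and gex wants nothing (atomic).

nork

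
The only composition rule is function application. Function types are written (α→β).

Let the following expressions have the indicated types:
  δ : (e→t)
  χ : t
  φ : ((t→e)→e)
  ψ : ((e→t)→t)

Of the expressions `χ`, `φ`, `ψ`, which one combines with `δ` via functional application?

χ : t — does not combine with δ.
φ : ((t→e)→e) — does not combine with δ.
ψ — combines: ψ : ((e→t)→t) takes δ : (e→t) as argument, giving t.

ψ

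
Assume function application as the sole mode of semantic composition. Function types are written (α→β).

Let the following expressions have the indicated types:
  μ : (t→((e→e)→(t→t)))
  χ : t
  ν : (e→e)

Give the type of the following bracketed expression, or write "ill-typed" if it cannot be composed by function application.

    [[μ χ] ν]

[μ χ]: μ is (t→((e→e)→(t→t))), χ is t; result ((e→e)→(t→t)).
[[μ χ] ν]: [μ χ] is ((e→e)→(t→t)), ν is (e→e); result (t→t).

(t→t)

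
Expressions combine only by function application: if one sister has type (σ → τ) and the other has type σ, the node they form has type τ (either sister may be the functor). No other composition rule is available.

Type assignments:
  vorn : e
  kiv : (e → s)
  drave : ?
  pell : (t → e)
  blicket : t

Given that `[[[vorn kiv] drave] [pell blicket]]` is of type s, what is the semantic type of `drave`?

[[[vorn kiv] drave] [pell blicket]] is required to be s. [pell blicket] : e cannot yield s as functor, so [[vorn kiv] drave] : (e → s).
[[vorn kiv] drave] is required to be (e → s). [vorn kiv] : s cannot yield (e → s) as functor, so drave : (s → (e → s)).

(s → (e → s))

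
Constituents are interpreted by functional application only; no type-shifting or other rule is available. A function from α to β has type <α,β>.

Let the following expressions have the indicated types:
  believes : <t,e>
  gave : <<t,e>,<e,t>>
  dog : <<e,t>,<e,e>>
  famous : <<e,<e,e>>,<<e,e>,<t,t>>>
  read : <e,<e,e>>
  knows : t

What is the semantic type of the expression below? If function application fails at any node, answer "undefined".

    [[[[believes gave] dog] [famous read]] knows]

[believes gave]: <<t,e>,<e,t>> applied to <t,e> yields <e,t>.
[[believes gave] dog]: <<e,t>,<e,e>> applied to <e,t> yields <e,e>.
[famous read]: <<e,<e,e>>,<<e,e>,<t,t>>> applied to <e,<e,e>> yields <<e,e>,<t,t>>.
[[[believes gave] dog] [famous read]]: <<e,e>,<t,t>> applied to <e,e> yields <t,t>.
[[[[believes gave] dog] [famous read]] knows]: <t,t> applied to t yields t.

t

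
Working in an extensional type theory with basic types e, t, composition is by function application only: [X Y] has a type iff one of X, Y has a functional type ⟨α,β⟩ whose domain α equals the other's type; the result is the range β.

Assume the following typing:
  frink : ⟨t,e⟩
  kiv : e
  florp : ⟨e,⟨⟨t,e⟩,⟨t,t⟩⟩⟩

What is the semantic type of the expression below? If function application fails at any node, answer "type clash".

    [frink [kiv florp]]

⟨t,t⟩

[kiv florp] — florp of type ⟨e,⟨⟨t,e⟩,⟨t,t⟩⟩⟩ combines with kiv of type e: type ⟨⟨t,e⟩,⟨t,t⟩⟩.
[frink [kiv florp]] — [kiv florp] of type ⟨⟨t,e⟩,⟨t,t⟩⟩ combines with frink of type ⟨t,e⟩: type ⟨t,t⟩.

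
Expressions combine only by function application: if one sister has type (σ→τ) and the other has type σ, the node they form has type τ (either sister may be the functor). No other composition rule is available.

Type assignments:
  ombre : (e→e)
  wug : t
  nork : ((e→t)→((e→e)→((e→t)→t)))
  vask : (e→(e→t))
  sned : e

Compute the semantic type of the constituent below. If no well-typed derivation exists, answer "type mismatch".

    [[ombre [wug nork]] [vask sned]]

[wug nork]: t and ((e→t)→((e→e)→((e→t)→t))) cannot combine by function application — type clash.

type mismatch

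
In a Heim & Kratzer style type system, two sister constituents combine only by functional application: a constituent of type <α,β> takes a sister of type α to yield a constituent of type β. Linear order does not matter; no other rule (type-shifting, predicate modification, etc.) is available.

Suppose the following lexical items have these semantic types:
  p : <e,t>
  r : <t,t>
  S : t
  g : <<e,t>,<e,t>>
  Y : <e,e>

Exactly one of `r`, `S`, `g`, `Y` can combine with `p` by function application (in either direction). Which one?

g

r : <t,t> — neither side's domain matches the other.
S : t — neither side's domain matches the other.
g — combines: g : <<e,t>,<e,t>> takes p : <e,t> as argument, giving <e,t>.
Y : <e,e> — neither side's domain matches the other.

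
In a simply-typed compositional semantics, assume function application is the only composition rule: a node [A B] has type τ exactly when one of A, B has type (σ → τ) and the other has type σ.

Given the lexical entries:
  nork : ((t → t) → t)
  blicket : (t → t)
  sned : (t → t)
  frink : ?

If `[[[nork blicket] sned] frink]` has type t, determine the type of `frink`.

(t → t)

[[[nork blicket] sned] frink] must have type t. The sister [[nork blicket] sned] has type t; that is not a function onto t, so frink must be the functor, of type (t → t).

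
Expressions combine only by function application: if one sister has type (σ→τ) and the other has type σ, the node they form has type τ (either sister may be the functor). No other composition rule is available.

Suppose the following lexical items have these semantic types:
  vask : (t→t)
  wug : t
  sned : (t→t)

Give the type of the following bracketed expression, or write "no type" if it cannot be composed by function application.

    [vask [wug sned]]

[wug sned]: functor sned : (t→t), argument wug : t; result t.
[vask [wug sned]]: functor vask : (t→t), argument [wug sned] : t; result t.

t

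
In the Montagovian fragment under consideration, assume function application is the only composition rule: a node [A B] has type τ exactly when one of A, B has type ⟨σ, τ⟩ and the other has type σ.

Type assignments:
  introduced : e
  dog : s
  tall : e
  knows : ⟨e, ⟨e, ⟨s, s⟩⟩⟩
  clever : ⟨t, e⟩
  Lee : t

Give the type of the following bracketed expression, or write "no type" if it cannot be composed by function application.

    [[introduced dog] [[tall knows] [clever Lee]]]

At [introduced dog]: neither e nor s can take the other as argument; the node is ill-typed.

no type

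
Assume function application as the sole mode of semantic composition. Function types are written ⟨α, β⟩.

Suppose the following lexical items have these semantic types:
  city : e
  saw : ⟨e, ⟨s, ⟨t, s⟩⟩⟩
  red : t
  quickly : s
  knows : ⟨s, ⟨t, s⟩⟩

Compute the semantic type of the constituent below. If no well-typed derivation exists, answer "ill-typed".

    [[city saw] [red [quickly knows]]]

⟨t, s⟩

At [city saw], saw : ⟨e, ⟨s, ⟨t, s⟩⟩⟩ takes city : e, giving ⟨s, ⟨t, s⟩⟩.
At [quickly knows], knows : ⟨s, ⟨t, s⟩⟩ takes quickly : s, giving ⟨t, s⟩.
At [red [quickly knows]], [quickly knows] : ⟨t, s⟩ takes red : t, giving s.
At [[city saw] [red [quickly knows]]], [city saw] : ⟨s, ⟨t, s⟩⟩ takes [red [quickly knows]] : s, giving ⟨t, s⟩.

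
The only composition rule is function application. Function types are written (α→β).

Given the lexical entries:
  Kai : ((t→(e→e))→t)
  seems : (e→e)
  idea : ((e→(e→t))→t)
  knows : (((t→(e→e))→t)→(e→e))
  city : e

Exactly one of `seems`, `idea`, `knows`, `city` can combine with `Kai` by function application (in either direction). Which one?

knows

seems : (e→e) — Kai needs (t→(e→e)); seems needs e; neither fits.
idea : ((e→(e→t))→t) — Kai needs (t→(e→e)); idea needs (e→(e→t)); neither fits.
knows — combines: knows : (((t→(e→e))→t)→(e→e)) takes Kai : ((t→(e→e))→t) as argument, giving (e→e).
city : e — Kai needs (t→(e→e)); city needs nothing (atomic); neither fits.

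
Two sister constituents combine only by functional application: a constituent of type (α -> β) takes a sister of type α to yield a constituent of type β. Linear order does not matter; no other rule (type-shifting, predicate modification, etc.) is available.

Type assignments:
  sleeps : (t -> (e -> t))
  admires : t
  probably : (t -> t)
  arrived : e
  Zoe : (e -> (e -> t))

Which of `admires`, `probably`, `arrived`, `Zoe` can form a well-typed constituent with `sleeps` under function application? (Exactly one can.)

admires

admires — combines: sleeps : (t -> (e -> t)) takes admires : t as argument, giving (e -> t).
probably : (t -> t) — neither side's domain matches the other.
arrived : e — neither side's domain matches the other.
Zoe : (e -> (e -> t)) — neither side's domain matches the other.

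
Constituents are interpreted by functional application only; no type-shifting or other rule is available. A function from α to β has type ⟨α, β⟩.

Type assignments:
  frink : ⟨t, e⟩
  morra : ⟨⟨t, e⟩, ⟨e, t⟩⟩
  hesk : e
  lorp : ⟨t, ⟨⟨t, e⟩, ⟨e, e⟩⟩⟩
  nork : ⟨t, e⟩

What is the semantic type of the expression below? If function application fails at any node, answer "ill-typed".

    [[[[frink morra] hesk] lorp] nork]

⟨e, e⟩

[frink morra]: ⟨⟨t, e⟩, ⟨e, t⟩⟩ applied to ⟨t, e⟩ yields ⟨e, t⟩.
[[frink morra] hesk]: ⟨e, t⟩ applied to e yields t.
[[[frink morra] hesk] lorp]: ⟨t, ⟨⟨t, e⟩, ⟨e, e⟩⟩⟩ applied to t yields ⟨⟨t, e⟩, ⟨e, e⟩⟩.
[[[[frink morra] hesk] lorp] nork]: ⟨⟨t, e⟩, ⟨e, e⟩⟩ applied to ⟨t, e⟩ yields ⟨e, e⟩.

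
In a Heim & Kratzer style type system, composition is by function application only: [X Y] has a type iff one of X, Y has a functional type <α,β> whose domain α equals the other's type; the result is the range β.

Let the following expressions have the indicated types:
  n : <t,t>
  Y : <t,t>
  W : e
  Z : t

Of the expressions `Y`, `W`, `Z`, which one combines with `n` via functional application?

Z

Y : <t,t> — no; n wants t, and Y wants t.
W : e — no; n wants t, and W wants nothing (atomic).
Z — combines: n : <t,t> takes Z : t as argument, giving t.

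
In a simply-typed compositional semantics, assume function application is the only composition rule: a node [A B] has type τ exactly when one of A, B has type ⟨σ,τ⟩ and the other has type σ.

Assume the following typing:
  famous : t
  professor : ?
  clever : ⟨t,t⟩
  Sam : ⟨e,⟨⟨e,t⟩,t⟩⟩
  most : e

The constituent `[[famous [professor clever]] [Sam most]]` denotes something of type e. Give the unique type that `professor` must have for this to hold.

At [[famous [professor clever]] [Sam most]] (required: e): [Sam most] is ⟨⟨e,t⟩,t⟩, which is not a function with range e; hence [famous [professor clever]] is the functor — type ⟨⟨⟨e,t⟩,t⟩,e⟩.
At [famous [professor clever]] (required: ⟨⟨⟨e,t⟩,t⟩,e⟩): famous is t, which is not a function with range ⟨⟨⟨e,t⟩,t⟩,e⟩; hence [professor clever] is the functor — type ⟨t,⟨⟨⟨e,t⟩,t⟩,e⟩⟩.
At [professor clever] (required: ⟨t,⟨⟨⟨e,t⟩,t⟩,e⟩⟩): clever is ⟨t,t⟩, which is not a function with range ⟨t,⟨⟨⟨e,t⟩,t⟩,e⟩⟩; hence professor is the functor — type ⟨⟨t,t⟩,⟨t,⟨⟨⟨e,t⟩,t⟩,e⟩⟩⟩.

⟨⟨t,t⟩,⟨t,⟨⟨⟨e,t⟩,t⟩,e⟩⟩⟩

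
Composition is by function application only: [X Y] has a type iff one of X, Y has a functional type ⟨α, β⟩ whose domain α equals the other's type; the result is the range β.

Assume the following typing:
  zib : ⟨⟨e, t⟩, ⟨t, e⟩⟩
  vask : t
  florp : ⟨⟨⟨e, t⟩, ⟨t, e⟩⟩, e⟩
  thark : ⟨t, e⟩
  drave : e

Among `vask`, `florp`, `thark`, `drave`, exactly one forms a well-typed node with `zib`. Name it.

florp

vask : t — no; zib wants ⟨e, t⟩, and vask wants nothing (atomic).
florp — combines: florp : ⟨⟨⟨e, t⟩, ⟨t, e⟩⟩, e⟩ takes zib : ⟨⟨e, t⟩, ⟨t, e⟩⟩ as argument, giving e.
thark : ⟨t, e⟩ — no; zib wants ⟨e, t⟩, and thark wants t.
drave : e — no; zib wants ⟨e, t⟩, and drave wants nothing (atomic).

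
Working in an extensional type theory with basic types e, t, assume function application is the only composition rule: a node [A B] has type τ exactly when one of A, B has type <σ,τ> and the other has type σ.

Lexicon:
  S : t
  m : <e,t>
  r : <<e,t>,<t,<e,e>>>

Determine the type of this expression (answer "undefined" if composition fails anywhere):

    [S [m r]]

[m r]: r is <<e,t>,<t,<e,e>>>, m is <e,t>; result <t,<e,e>>.
[S [m r]]: [m r] is <t,<e,e>>, S is t; result <e,e>.

<e,e>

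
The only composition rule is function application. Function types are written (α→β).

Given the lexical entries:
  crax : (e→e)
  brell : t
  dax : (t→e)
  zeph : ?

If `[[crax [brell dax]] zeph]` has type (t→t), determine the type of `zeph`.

At [[crax [brell dax]] zeph] (required: (t→t)): [crax [brell dax]] is e, which is not a function with range (t→t); hence zeph is the functor — type (e→(t→t)).

(e→(t→t))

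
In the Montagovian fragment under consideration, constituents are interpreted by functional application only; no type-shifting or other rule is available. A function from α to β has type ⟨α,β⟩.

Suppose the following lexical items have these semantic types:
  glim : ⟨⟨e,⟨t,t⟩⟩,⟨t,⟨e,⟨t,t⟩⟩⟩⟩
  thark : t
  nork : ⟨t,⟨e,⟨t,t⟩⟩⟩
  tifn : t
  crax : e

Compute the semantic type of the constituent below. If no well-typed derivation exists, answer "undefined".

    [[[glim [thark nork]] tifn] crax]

[thark nork]: ⟨t,⟨e,⟨t,t⟩⟩⟩ applied to t yields ⟨e,⟨t,t⟩⟩.
[glim [thark nork]]: ⟨⟨e,⟨t,t⟩⟩,⟨t,⟨e,⟨t,t⟩⟩⟩⟩ applied to ⟨e,⟨t,t⟩⟩ yields ⟨t,⟨e,⟨t,t⟩⟩⟩.
[[glim [thark nork]] tifn]: ⟨t,⟨e,⟨t,t⟩⟩⟩ applied to t yields ⟨e,⟨t,t⟩⟩.
[[[glim [thark nork]] tifn] crax]: ⟨e,⟨t,t⟩⟩ applied to e yields ⟨t,t⟩.

⟨t,t⟩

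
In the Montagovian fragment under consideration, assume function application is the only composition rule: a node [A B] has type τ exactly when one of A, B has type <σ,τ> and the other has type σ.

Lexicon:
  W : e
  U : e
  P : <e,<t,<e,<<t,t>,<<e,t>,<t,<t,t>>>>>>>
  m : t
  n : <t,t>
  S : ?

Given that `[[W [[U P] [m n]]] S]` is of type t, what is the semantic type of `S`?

At [[W [[U P] [m n]]] S] (required: t): [W [[U P] [m n]]] is <<t,t>,<<e,t>,<t,<t,t>>>>, which is not a function with range t; hence S is the functor — type <<<t,t>,<<e,t>,<t,<t,t>>>>,t>.

<<<t,t>,<<e,t>,<t,<t,t>>>>,t>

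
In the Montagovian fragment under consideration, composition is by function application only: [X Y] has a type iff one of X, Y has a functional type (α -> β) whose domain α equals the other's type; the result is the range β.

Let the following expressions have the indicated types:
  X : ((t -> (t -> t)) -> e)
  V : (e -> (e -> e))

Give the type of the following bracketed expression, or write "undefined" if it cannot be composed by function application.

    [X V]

[X V]: ((t -> (t -> t)) -> e) with (e -> (e -> e)) — neither is a function whose domain matches the other; composition fails here.

undefined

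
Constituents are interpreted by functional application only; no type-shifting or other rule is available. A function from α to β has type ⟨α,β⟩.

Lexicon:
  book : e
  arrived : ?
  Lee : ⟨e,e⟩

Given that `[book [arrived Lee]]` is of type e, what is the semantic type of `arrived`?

⟨⟨e,e⟩,⟨e,e⟩⟩

At [book [arrived Lee]] (required: e): book is e, which is not a function with range e; hence [arrived Lee] is the functor — type ⟨e,e⟩.
At [arrived Lee] (required: ⟨e,e⟩): Lee is ⟨e,e⟩, which is not a function with range ⟨e,e⟩; hence arrived is the functor — type ⟨⟨e,e⟩,⟨e,e⟩⟩.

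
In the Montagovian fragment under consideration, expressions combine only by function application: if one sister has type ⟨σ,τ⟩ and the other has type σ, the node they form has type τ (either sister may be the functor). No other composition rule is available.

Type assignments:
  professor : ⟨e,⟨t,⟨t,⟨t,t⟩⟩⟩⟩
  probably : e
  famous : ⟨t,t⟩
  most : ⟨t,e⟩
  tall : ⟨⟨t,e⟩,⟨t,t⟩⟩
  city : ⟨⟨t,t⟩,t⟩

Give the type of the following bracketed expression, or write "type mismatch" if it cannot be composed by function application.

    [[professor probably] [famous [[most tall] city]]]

[professor probably] — professor of type ⟨e,⟨t,⟨t,⟨t,t⟩⟩⟩⟩ combines with probably of type e: type ⟨t,⟨t,⟨t,t⟩⟩⟩.
[most tall] — tall of type ⟨⟨t,e⟩,⟨t,t⟩⟩ combines with most of type ⟨t,e⟩: type ⟨t,t⟩.
[[most tall] city] — city of type ⟨⟨t,t⟩,t⟩ combines with [most tall] of type ⟨t,t⟩: type t.
[famous [[most tall] city]] — famous of type ⟨t,t⟩ combines with [[most tall] city] of type t: type t.
[[professor probably] [famous [[most tall] city]]] — [professor probably] of type ⟨t,⟨t,⟨t,t⟩⟩⟩ combines with [famous [[most tall] city]] of type t: type ⟨t,⟨t,t⟩⟩.

⟨t,⟨t,t⟩⟩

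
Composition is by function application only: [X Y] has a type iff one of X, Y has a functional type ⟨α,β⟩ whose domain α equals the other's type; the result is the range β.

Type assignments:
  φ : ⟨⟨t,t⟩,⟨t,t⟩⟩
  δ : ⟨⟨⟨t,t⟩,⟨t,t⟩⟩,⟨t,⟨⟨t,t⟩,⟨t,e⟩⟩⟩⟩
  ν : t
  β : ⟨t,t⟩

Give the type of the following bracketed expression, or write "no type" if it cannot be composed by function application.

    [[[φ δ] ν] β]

[φ δ]: functor δ : ⟨⟨⟨t,t⟩,⟨t,t⟩⟩,⟨t,⟨⟨t,t⟩,⟨t,e⟩⟩⟩⟩, argument φ : ⟨⟨t,t⟩,⟨t,t⟩⟩; result ⟨t,⟨⟨t,t⟩,⟨t,e⟩⟩⟩.
[[φ δ] ν]: functor [φ δ] : ⟨t,⟨⟨t,t⟩,⟨t,e⟩⟩⟩, argument ν : t; result ⟨⟨t,t⟩,⟨t,e⟩⟩.
[[[φ δ] ν] β]: functor [[φ δ] ν] : ⟨⟨t,t⟩,⟨t,e⟩⟩, argument β : ⟨t,t⟩; result ⟨t,e⟩.

⟨t,e⟩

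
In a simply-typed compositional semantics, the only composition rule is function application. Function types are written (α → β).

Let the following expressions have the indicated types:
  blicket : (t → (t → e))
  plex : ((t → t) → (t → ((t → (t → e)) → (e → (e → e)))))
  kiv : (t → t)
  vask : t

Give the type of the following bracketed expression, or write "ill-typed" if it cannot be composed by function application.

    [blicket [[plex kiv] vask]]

(e → (e → e))

[plex kiv]: functor plex : ((t → t) → (t → ((t → (t → e)) → (e → (e → e))))), argument kiv : (t → t); result (t → ((t → (t → e)) → (e → (e → e)))).
[[plex kiv] vask]: functor [plex kiv] : (t → ((t → (t → e)) → (e → (e → e)))), argument vask : t; result ((t → (t → e)) → (e → (e → e))).
[blicket [[plex kiv] vask]]: functor [[plex kiv] vask] : ((t → (t → e)) → (e → (e → e))), argument blicket : (t → (t → e)); result (e → (e → e)).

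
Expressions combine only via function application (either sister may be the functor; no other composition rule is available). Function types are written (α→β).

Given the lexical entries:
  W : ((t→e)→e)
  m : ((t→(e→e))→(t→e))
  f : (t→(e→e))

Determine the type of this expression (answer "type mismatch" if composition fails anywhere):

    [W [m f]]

e

[m f]: functor m : ((t→(e→e))→(t→e)), argument f : (t→(e→e)); result (t→e).
[W [m f]]: functor W : ((t→e)→e), argument [m f] : (t→e); result e.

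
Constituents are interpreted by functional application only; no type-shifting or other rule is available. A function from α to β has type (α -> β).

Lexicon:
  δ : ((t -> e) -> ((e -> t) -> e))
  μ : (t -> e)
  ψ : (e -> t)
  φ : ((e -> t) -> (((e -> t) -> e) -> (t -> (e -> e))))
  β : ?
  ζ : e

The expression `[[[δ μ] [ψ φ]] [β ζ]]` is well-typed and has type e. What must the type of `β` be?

For [[[δ μ] [ψ φ]] [β ζ]] to have type e with [[δ μ] [ψ φ]] of type (t -> (e -> e)), [β ζ] must be the function: [β ζ] : ((t -> (e -> e)) -> e).
For [β ζ] to have type ((t -> (e -> e)) -> e) with ζ of type e, β must be the function: β : (e -> ((t -> (e -> e)) -> e)).

(e -> ((t -> (e -> e)) -> e))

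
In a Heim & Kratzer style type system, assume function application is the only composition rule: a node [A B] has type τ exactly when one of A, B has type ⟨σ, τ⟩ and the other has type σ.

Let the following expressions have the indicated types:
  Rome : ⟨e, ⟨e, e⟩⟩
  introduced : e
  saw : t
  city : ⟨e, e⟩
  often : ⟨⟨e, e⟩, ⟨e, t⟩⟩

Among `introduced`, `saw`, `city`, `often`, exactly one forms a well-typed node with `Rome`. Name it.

introduced

introduced — combines: Rome : ⟨e, ⟨e, e⟩⟩ takes introduced : e as argument, giving ⟨e, e⟩.
saw : t — no; Rome wants e, and saw wants nothing (atomic).
city : ⟨e, e⟩ — no; Rome wants e, and city wants e.
often : ⟨⟨e, e⟩, ⟨e, t⟩⟩ — no; Rome wants e, and often wants ⟨e, e⟩.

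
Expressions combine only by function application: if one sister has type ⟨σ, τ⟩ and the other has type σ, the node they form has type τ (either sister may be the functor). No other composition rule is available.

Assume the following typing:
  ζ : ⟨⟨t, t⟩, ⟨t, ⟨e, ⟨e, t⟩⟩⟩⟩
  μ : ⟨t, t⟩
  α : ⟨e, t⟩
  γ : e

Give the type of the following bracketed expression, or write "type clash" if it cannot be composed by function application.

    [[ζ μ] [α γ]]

[ζ μ] — ζ of type ⟨⟨t, t⟩, ⟨t, ⟨e, ⟨e, t⟩⟩⟩⟩ combines with μ of type ⟨t, t⟩: type ⟨t, ⟨e, ⟨e, t⟩⟩⟩.
[α γ] — α of type ⟨e, t⟩ combines with γ of type e: type t.
[[ζ μ] [α γ]] — [ζ μ] of type ⟨t, ⟨e, ⟨e, t⟩⟩⟩ combines with [α γ] of type t: type ⟨e, ⟨e, t⟩⟩.

⟨e, ⟨e, t⟩⟩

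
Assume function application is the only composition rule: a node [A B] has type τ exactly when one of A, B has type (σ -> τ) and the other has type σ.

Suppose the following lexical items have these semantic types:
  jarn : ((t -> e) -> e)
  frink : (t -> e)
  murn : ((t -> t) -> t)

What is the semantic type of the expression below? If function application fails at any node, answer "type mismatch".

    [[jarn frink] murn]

[jarn frink] — jarn of type ((t -> e) -> e) combines with frink of type (t -> e): type e.
At [[jarn frink] murn]: neither e nor ((t -> t) -> t) can take the other as argument; the node is ill-typed.

type mismatch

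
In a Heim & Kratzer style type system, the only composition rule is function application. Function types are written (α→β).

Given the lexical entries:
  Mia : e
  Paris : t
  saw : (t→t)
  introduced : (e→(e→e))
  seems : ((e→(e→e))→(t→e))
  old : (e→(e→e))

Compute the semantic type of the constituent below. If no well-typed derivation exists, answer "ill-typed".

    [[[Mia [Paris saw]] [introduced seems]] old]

ill-typed

[Paris saw] — saw of type (t→t) combines with Paris of type t: type t.
At [Mia [Paris saw]]: neither e nor t can take the other as argument; the node is ill-typed.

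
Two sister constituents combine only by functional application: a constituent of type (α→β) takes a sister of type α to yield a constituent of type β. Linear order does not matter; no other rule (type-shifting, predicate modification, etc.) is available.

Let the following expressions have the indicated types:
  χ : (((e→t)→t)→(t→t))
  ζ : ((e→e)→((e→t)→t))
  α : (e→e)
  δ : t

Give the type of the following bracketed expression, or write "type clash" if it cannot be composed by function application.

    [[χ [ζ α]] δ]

t

[ζ α]: ((e→e)→((e→t)→t)) applied to (e→e) yields ((e→t)→t).
[χ [ζ α]]: (((e→t)→t)→(t→t)) applied to ((e→t)→t) yields (t→t).
[[χ [ζ α]] δ]: (t→t) applied to t yields t.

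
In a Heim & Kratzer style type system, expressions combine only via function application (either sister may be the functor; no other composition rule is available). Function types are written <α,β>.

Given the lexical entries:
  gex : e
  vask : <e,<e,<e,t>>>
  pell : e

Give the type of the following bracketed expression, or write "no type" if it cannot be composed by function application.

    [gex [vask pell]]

<e,t>

[vask pell]: functor vask : <e,<e,<e,t>>>, argument pell : e; result <e,<e,t>>.
[gex [vask pell]]: functor [vask pell] : <e,<e,t>>, argument gex : e; result <e,t>.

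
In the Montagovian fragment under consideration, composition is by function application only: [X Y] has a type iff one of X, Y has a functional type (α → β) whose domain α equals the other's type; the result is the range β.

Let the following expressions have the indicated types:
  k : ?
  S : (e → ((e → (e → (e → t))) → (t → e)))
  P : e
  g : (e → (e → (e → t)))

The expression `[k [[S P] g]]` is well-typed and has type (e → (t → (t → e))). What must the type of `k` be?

((t → e) → (e → (t → (t → e))))

[k [[S P] g]] must have type (e → (t → (t → e))). The sister [[S P] g] has type (t → e); that is not a function onto (e → (t → (t → e))), so k must be the functor, of type ((t → e) → (e → (t → (t → e)))).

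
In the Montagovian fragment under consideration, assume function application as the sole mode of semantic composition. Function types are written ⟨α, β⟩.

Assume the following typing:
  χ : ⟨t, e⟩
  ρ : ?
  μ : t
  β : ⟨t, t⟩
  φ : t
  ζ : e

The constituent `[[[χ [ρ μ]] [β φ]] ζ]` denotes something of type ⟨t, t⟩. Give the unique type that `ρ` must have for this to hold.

[[[χ [ρ μ]] [β φ]] ζ] must have type ⟨t, t⟩. The sister ζ has type e; that is not a function onto ⟨t, t⟩, so [[χ [ρ μ]] [β φ]] must be the functor, of type ⟨e, ⟨t, t⟩⟩.
[[χ [ρ μ]] [β φ]] must have type ⟨e, ⟨t, t⟩⟩. The sister [β φ] has type t; that is not a function onto ⟨e, ⟨t, t⟩⟩, so [χ [ρ μ]] must be the functor, of type ⟨t, ⟨e, ⟨t, t⟩⟩⟩.
[χ [ρ μ]] must have type ⟨t, ⟨e, ⟨t, t⟩⟩⟩. The sister χ has type ⟨t, e⟩; that is not a function onto ⟨t, ⟨e, ⟨t, t⟩⟩⟩, so [ρ μ] must be the functor, of type ⟨⟨t, e⟩, ⟨t, ⟨e, ⟨t, t⟩⟩⟩⟩.
[ρ μ] must have type ⟨⟨t, e⟩, ⟨t, ⟨e, ⟨t, t⟩⟩⟩⟩. The sister μ has type t; that is not a function onto ⟨⟨t, e⟩, ⟨t, ⟨e, ⟨t, t⟩⟩⟩⟩, so ρ must be the functor, of type ⟨t, ⟨⟨t, e⟩, ⟨t, ⟨e, ⟨t, t⟩⟩⟩⟩⟩.

⟨t, ⟨⟨t, e⟩, ⟨t, ⟨e, ⟨t, t⟩⟩⟩⟩⟩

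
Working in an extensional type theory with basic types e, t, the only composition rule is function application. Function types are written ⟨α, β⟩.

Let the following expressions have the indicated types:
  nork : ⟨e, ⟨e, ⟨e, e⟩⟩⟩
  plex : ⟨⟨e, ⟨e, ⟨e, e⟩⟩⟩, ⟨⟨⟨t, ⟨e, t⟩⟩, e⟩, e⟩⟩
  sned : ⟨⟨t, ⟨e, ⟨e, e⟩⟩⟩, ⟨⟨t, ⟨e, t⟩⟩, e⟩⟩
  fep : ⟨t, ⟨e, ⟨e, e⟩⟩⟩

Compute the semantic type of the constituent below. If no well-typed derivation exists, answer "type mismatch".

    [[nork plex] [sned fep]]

[nork plex] — plex of type ⟨⟨e, ⟨e, ⟨e, e⟩⟩⟩, ⟨⟨⟨t, ⟨e, t⟩⟩, e⟩, e⟩⟩ combines with nork of type ⟨e, ⟨e, ⟨e, e⟩⟩⟩: type ⟨⟨⟨t, ⟨e, t⟩⟩, e⟩, e⟩.
[sned fep] — sned of type ⟨⟨t, ⟨e, ⟨e, e⟩⟩⟩, ⟨⟨t, ⟨e, t⟩⟩, e⟩⟩ combines with fep of type ⟨t, ⟨e, ⟨e, e⟩⟩⟩: type ⟨⟨t, ⟨e, t⟩⟩, e⟩.
[[nork plex] [sned fep]] — [nork plex] of type ⟨⟨⟨t, ⟨e, t⟩⟩, e⟩, e⟩ combines with [sned fep] of type ⟨⟨t, ⟨e, t⟩⟩, e⟩: type e.

e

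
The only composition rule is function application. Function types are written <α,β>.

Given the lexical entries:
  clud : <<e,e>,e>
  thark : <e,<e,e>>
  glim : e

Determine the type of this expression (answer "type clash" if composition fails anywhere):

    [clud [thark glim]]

At [thark glim], thark : <e,<e,e>> takes glim : e, giving <e,e>.
At [clud [thark glim]], clud : <<e,e>,e> takes [thark glim] : <e,e>, giving e.

e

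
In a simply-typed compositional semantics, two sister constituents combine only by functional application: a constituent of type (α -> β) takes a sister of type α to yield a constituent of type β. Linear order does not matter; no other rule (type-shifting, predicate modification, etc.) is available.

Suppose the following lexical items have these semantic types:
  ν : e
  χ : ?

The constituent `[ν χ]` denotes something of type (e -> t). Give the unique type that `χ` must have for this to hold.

(e -> (e -> t))

[ν χ] is required to be (e -> t). ν : e cannot yield (e -> t) as functor, so χ : (e -> (e -> t)).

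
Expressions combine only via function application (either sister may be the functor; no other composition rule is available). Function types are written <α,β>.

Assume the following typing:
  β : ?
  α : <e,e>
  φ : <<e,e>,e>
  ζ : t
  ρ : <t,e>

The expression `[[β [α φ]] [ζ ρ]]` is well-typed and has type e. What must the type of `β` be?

<e,<e,e>>

For [[β [α φ]] [ζ ρ]] to have type e with [ζ ρ] of type e, [β [α φ]] must be the function: [β [α φ]] : <e,e>.
For [β [α φ]] to have type <e,e> with [α φ] of type e, β must be the function: β : <e,<e,e>>.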